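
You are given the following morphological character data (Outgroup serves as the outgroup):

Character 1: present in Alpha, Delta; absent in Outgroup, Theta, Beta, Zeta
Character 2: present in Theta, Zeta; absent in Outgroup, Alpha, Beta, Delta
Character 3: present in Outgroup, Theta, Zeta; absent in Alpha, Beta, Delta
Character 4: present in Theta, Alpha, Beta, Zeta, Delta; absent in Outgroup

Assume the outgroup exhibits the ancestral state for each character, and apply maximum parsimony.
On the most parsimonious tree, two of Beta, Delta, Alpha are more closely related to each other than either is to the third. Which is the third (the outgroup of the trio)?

Beta

Character polarity is set by the outgroup: the derived state is whichever differs from the outgroup's state, so for Character 3 the derived state is 'absent', and for the remaining characters it is 'present'.
Character 1 (derived state 'present') is shared by Alpha and Delta — a synapomorphy uniting that clade.
Character 2 (derived state 'present') is shared by Theta and Zeta — a synapomorphy uniting that clade.
Only Alpha, Beta, and Delta show the derived state 'absent' for Character 3, supporting them as a clade.
All ingroup taxa share the derived state 'present' for Character 4; it defines the ingroup but does not resolve relationships within it.
Most parsimonious ingroup topology: ((Theta,Zeta),((Alpha,Delta),Beta)).
Delta and Alpha share a more recent common ancestor with each other than either does with Beta, so Beta is the least closely related of the three.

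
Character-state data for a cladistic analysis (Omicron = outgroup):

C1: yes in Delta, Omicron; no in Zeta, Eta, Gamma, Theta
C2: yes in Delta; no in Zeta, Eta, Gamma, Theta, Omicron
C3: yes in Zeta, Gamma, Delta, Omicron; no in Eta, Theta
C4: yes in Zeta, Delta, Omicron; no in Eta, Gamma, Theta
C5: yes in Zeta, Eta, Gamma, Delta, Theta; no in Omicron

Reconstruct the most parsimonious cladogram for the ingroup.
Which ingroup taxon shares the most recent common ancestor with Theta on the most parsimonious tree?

Eta

Character polarity is set by the outgroup: the derived state is whichever differs from the outgroup's state, so for C1, C3, C4 the derived state is 'no', and for the remaining characters it is 'yes'.
Only Eta, Gamma, Theta, and Zeta show the derived state 'no' for C1, supporting them as a clade.
C2 (derived state 'yes') is unique to Delta (autapomorphy; uninformative for grouping).
C3 (derived state 'no') is shared by Eta and Theta — a synapomorphy uniting that clade.
C4 (derived state 'no') is shared by Eta, Gamma, and Theta — a synapomorphy uniting that clade.
All ingroup taxa share the derived state 'yes' for C5; it defines the ingroup but does not resolve relationships within it.
Most parsimonious ingroup topology: (Delta,((Gamma,(Eta,Theta)),Zeta)).
Theta and Eta form a cherry on this tree, so they are sister taxa.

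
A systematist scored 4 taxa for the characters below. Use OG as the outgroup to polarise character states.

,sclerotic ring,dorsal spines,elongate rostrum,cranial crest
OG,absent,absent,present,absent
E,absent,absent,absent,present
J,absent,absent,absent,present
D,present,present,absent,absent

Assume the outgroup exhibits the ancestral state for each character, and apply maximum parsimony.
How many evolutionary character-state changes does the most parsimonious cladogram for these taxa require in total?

Character polarity is set by the outgroup: the derived state is whichever differs from the outgroup's state, so for elongate rostrum the derived state is 'absent', and for the remaining characters it is 'present'.
sclerotic ring (derived state 'present') is unique to D (autapomorphy; uninformative for grouping).
dorsal spines (derived state 'present') is unique to D (autapomorphy; uninformative for grouping).
All ingroup taxa share the derived state 'absent' for elongate rostrum; it defines the ingroup but does not resolve relationships within it.
cranial crest (derived state 'present') is shared by E and J — a synapomorphy uniting that clade.
Most parsimonious ingroup topology: ((E,J),D).
Changes per character on this tree: sclerotic ring: 1; dorsal spines: 1; elongate rostrum: 1; cranial crest: 1.
Total = 4.

4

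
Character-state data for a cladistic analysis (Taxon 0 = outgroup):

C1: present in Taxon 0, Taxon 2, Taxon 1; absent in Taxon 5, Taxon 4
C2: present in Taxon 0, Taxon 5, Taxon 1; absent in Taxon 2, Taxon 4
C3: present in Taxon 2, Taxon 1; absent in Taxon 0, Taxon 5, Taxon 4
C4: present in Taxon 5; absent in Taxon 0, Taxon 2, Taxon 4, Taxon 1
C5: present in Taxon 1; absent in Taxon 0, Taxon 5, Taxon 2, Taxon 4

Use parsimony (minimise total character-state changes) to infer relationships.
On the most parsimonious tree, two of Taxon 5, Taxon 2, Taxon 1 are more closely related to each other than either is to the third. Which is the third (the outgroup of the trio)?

Character polarity is set by the outgroup: the derived state is whichever differs from the outgroup's state, so for C1, C2 the derived state is 'absent', and for the remaining characters it is 'present'.
Only Taxon 4 and Taxon 5 show the derived state 'absent' for C1, supporting them as a clade.
C2 groups Taxon 2 and Taxon 4, which is incompatible with the clades supported by the remaining characters; treating it as convergent (homoplasy) costs fewer steps than any alternative tree.
Only Taxon 1 and Taxon 2 show the derived state 'present' for C3, supporting them as a clade.
C4: derived state 'present' in Taxon 5 only — an autapomorphy, so it tells us nothing about relationships among taxa.
C5: derived state 'present' in Taxon 1 only — an autapomorphy, so it tells us nothing about relationships among taxa.
Most parsimonious ingroup topology: ((Taxon 5,Taxon 4),(Taxon 2,Taxon 1)).
Taxon 2 and Taxon 1 share a more recent common ancestor with each other than either does with Taxon 5, so Taxon 5 is the least closely related of the three.

Taxon 5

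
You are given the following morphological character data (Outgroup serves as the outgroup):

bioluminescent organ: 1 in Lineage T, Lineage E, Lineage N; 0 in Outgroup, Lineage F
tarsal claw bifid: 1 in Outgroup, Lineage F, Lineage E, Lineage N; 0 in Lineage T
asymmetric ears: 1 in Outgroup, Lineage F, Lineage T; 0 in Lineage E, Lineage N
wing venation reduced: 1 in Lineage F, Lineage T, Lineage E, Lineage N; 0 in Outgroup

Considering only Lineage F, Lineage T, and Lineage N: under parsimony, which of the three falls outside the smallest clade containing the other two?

Lineage F

Character polarity is set by the outgroup: the derived state is whichever differs from the outgroup's state, so for tarsal claw bifid, asymmetric ears the derived state is '0', and for the remaining characters it is '1'.
bioluminescent organ: derived state '1' in Lineage E, Lineage N, and Lineage T only — synapomorphy for {Lineage E, Lineage N, Lineage T}.
tarsal claw bifid (derived state '0') is unique to Lineage T (autapomorphy; uninformative for grouping).
Only Lineage E and Lineage N show the derived state '0' for asymmetric ears, supporting them as a clade.
wing venation reduced (derived state '1') is shared by all ingroup taxa — unites the whole ingroup.
Most parsimonious ingroup topology: (Lineage F,(Lineage T,(Lineage E,Lineage N))).
Lineage N and Lineage T share a more recent common ancestor with each other than either does with Lineage F, so Lineage F is the least closely related of the three.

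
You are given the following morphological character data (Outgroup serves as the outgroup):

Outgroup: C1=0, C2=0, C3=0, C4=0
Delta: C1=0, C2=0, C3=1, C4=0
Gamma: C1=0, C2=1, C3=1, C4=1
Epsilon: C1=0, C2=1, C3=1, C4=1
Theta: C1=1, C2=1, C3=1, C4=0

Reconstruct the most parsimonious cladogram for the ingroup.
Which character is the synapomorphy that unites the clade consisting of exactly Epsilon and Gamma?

C4

The outgroup has state '0' for every character, so '1' is the derived state throughout.
C1: derived state '1' in Theta only — an autapomorphy, so it tells us nothing about relationships among taxa.
C2 (derived state '1') is shared by Epsilon, Gamma, and Theta — a synapomorphy uniting that clade.
C3 (derived state '1') is shared by all ingroup taxa — unites the whole ingroup.
C4: derived state '1' in Epsilon and Gamma only — synapomorphy for {Epsilon, Gamma}.
Most parsimonious ingroup topology: (Delta,((Gamma,Epsilon),Theta)).
The clade {Epsilon, Gamma} is supported by C4: its derived state '1' occurs in exactly those taxa and in no other taxon (including the outgroup).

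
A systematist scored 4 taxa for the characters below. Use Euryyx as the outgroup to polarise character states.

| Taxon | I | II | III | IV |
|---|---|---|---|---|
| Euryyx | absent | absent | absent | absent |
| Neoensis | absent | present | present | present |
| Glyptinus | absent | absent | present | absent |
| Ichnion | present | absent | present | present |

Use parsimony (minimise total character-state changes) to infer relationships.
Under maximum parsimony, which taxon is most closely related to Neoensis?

The outgroup has state 'absent' for every character, so 'present' is the derived state throughout.
I (derived state 'present') is unique to Ichnion (autapomorphy; uninformative for grouping).
II (derived state 'present') is unique to Neoensis (autapomorphy; uninformative for grouping).
All ingroup taxa share the derived state 'present' for III; it defines the ingroup but does not resolve relationships within it.
IV (derived state 'present') is shared by Ichnion and Neoensis — a synapomorphy uniting that clade.
Most parsimonious ingroup topology: ((Neoensis,Ichnion),Glyptinus).
Neoensis and Ichnion form a cherry on this tree, so they are sister taxa.

Ichnion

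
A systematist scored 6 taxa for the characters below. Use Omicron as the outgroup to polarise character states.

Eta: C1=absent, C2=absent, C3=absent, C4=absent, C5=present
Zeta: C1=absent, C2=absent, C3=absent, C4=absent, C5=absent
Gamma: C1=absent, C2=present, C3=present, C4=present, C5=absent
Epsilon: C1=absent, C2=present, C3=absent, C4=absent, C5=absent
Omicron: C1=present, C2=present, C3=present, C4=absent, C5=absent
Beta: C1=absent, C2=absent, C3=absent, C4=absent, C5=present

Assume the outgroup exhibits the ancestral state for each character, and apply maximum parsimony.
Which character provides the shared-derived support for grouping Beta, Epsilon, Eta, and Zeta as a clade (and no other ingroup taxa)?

Character polarity is set by the outgroup: the derived state is whichever differs from the outgroup's state, so for C1, C2, C3 the derived state is 'absent', and for the remaining characters it is 'present'.
All ingroup taxa share the derived state 'absent' for C1; it defines the ingroup but does not resolve relationships within it.
C2: derived state 'absent' in Beta, Eta, and Zeta only — synapomorphy for {Beta, Eta, Zeta}.
C3 (derived state 'absent') is shared by Beta, Epsilon, Eta, and Zeta — a synapomorphy uniting that clade.
C4 (derived state 'present') is unique to Gamma (autapomorphy; uninformative for grouping).
Only Beta and Eta show the derived state 'present' for C5, supporting them as a clade.
Most parsimonious ingroup topology: ((Epsilon,((Eta,Beta),Zeta)),Gamma).
The clade {Beta, Epsilon, Eta, Zeta} is supported by C3: its derived state 'absent' occurs in exactly those taxa and in no other taxon (including the outgroup).

C3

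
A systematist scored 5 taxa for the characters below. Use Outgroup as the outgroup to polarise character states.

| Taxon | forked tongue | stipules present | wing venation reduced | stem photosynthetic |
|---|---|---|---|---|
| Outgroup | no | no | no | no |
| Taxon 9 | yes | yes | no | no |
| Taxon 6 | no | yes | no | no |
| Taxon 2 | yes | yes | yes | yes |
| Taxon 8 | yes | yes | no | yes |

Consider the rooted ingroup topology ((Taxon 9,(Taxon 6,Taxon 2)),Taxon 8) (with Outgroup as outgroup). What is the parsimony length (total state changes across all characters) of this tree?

Map each character onto ((Taxon 9,(Taxon 6,Taxon 2)),Taxon 8) (rooted by Outgroup) and count the minimum state changes it requires (Fitch parsimony):
forked tongue: 2; stipules present: 1; wing venation reduced: 1; stem photosynthetic: 2.
Total tree length = 6.

6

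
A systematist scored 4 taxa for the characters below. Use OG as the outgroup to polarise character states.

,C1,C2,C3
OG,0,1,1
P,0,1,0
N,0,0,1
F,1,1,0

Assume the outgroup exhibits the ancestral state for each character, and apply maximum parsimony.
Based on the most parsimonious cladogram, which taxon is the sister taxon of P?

F

Character polarity is set by the outgroup: the derived state is whichever differs from the outgroup's state, so for C2, C3 the derived state is '0', and for the remaining characters it is '1'.
C1: derived state '1' in F only — an autapomorphy, so it tells us nothing about relationships among taxa.
C2: derived state '0' in N only — an autapomorphy, so it tells us nothing about relationships among taxa.
C3 (derived state '0') is shared by F and P — a synapomorphy uniting that clade.
Most parsimonious ingroup topology: ((P,F),N).
P and F form a cherry on this tree, so they are sister taxa.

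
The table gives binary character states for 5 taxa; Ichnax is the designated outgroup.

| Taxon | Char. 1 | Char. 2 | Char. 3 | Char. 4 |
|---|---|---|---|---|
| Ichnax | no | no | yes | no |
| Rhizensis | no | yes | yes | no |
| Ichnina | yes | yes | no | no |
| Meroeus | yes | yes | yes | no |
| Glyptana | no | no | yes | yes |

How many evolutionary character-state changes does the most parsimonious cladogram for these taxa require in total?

4

Character polarity is set by the outgroup: the derived state is whichever differs from the outgroup's state, so for Char. 3 the derived state is 'no', and for the remaining characters it is 'yes'.
Only Ichnina and Meroeus show the derived state 'yes' for Char. 1, supporting them as a clade.
Char. 2: derived state 'yes' in Ichnina, Meroeus, and Rhizensis only — synapomorphy for {Ichnina, Meroeus, Rhizensis}.
Char. 3 (derived state 'no') is unique to Ichnina (autapomorphy; uninformative for grouping).
Char. 4 (derived state 'yes') is unique to Glyptana (autapomorphy; uninformative for grouping).
Most parsimonious ingroup topology: ((Rhizensis,(Ichnina,Meroeus)),Glyptana).
Changes per character on this tree: Char. 1: 1; Char. 2: 1; Char. 3: 1; Char. 4: 1.
Total = 4.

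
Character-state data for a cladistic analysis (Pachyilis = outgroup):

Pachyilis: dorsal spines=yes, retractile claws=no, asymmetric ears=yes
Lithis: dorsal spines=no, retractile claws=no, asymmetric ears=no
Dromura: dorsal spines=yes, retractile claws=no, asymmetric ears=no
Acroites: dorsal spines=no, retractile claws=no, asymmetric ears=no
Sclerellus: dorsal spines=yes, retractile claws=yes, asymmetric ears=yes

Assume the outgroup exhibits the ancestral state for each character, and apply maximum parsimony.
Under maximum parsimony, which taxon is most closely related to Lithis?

Acroites

Character polarity is set by the outgroup: the derived state is whichever differs from the outgroup's state, so for dorsal spines, asymmetric ears the derived state is 'no', and for the remaining characters it is 'yes'.
Only Acroites and Lithis show the derived state 'no' for dorsal spines, supporting them as a clade.
retractile claws: derived state 'yes' in Sclerellus only — an autapomorphy, so it tells us nothing about relationships among taxa.
asymmetric ears: derived state 'no' in Acroites, Dromura, and Lithis only — synapomorphy for {Acroites, Dromura, Lithis}.
Most parsimonious ingroup topology: (((Lithis,Acroites),Dromura),Sclerellus).
Lithis and Acroites form a cherry on this tree, so they are sister taxa.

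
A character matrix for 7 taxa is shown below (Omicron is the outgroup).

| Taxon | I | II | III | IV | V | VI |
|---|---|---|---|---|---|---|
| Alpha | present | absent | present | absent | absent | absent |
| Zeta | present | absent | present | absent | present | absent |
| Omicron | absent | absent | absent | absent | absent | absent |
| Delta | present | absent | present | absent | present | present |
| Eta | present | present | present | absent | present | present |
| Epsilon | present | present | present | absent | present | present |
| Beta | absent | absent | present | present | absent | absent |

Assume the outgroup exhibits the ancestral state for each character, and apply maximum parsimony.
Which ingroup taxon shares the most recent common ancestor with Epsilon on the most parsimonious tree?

Eta

The outgroup has state 'absent' for every character, so 'present' is the derived state throughout.
I (derived state 'present') is shared by Alpha, Delta, Epsilon, Eta, and Zeta — a synapomorphy uniting that clade.
II (derived state 'present') is shared by Epsilon and Eta — a synapomorphy uniting that clade.
All ingroup taxa share the derived state 'present' for III; it defines the ingroup but does not resolve relationships within it.
IV: derived state 'present' in Beta only — an autapomorphy, so it tells us nothing about relationships among taxa.
Only Delta, Epsilon, Eta, and Zeta show the derived state 'present' for V, supporting them as a clade.
VI: derived state 'present' in Delta, Epsilon, and Eta only — synapomorphy for {Delta, Epsilon, Eta}.
Most parsimonious ingroup topology: (((((Epsilon,Eta),Delta),Zeta),Alpha),Beta).
Epsilon and Eta form a cherry on this tree, so they are sister taxa.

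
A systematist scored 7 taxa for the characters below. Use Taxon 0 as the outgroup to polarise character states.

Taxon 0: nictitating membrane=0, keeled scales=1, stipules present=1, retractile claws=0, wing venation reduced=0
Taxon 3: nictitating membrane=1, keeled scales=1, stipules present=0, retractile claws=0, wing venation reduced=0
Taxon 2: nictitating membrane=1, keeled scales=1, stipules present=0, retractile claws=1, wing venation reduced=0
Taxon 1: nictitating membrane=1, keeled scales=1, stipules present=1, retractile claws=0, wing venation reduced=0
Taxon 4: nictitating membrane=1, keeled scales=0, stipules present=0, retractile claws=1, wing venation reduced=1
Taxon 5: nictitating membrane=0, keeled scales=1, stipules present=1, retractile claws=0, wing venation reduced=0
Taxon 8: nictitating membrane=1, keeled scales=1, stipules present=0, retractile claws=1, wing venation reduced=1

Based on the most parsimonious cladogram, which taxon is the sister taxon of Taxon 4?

Taxon 8

Character polarity is set by the outgroup: the derived state is whichever differs from the outgroup's state, so for keeled scales, stipules present the derived state is '0', and for the remaining characters it is '1'.
nictitating membrane: derived state '1' in Taxon 1, Taxon 2, Taxon 3, Taxon 4, and Taxon 8 only — synapomorphy for {Taxon 1, Taxon 2, Taxon 3, Taxon 4, Taxon 8}.
keeled scales: derived state '0' in Taxon 4 only — an autapomorphy, so it tells us nothing about relationships among taxa.
stipules present: derived state '0' in Taxon 2, Taxon 3, Taxon 4, and Taxon 8 only — synapomorphy for {Taxon 2, Taxon 3, Taxon 4, Taxon 8}.
retractile claws: derived state '1' in Taxon 2, Taxon 4, and Taxon 8 only — synapomorphy for {Taxon 2, Taxon 4, Taxon 8}.
wing venation reduced (derived state '1') is shared by Taxon 4 and Taxon 8 — a synapomorphy uniting that clade.
Most parsimonious ingroup topology: (((Taxon 3,(Taxon 2,(Taxon 4,Taxon 8))),Taxon 1),Taxon 5).
Taxon 4 and Taxon 8 form a cherry on this tree, so they are sister taxa.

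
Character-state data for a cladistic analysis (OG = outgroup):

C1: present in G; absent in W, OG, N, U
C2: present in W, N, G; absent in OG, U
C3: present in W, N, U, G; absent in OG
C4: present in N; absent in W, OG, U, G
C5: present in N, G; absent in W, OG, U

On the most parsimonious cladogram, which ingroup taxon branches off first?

U

The outgroup has state 'absent' for every character, so 'present' is the derived state throughout.
C1: derived state 'present' in G only — an autapomorphy, so it tells us nothing about relationships among taxa.
C2 (derived state 'present') is shared by G, N, and W — a synapomorphy uniting that clade.
All ingroup taxa share the derived state 'present' for C3; it defines the ingroup but does not resolve relationships within it.
C4: derived state 'present' in N only — an autapomorphy, so it tells us nothing about relationships among taxa.
Only G and N show the derived state 'present' for C5, supporting them as a clade.
Most parsimonious ingroup topology: (((N,G),W),U).
U is sister to the clade containing all other ingroup taxa, so it is the earliest-diverging (most basal) ingroup lineage.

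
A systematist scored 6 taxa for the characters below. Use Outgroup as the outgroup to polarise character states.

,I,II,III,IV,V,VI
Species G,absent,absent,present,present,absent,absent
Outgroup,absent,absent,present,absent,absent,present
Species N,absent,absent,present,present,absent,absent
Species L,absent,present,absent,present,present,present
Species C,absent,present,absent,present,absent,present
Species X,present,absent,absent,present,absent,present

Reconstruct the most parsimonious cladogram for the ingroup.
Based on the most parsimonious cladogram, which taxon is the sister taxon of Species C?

Species L

Character polarity is set by the outgroup: the derived state is whichever differs from the outgroup's state, so for III, VI the derived state is 'absent', and for the remaining characters it is 'present'.
I (derived state 'present') is unique to Species X (autapomorphy; uninformative for grouping).
II (derived state 'present') is shared by Species C and Species L — a synapomorphy uniting that clade.
Only Species C, Species L, and Species X show the derived state 'absent' for III, supporting them as a clade.
IV (derived state 'present') is shared by all ingroup taxa — unites the whole ingroup.
V: derived state 'present' in Species L only — an autapomorphy, so it tells us nothing about relationships among taxa.
VI (derived state 'absent') is shared by Species G and Species N — a synapomorphy uniting that clade.
Most parsimonious ingroup topology: ((Species N,Species G),((Species C,Species L),Species X)).
Species C and Species L form a cherry on this tree, so they are sister taxa.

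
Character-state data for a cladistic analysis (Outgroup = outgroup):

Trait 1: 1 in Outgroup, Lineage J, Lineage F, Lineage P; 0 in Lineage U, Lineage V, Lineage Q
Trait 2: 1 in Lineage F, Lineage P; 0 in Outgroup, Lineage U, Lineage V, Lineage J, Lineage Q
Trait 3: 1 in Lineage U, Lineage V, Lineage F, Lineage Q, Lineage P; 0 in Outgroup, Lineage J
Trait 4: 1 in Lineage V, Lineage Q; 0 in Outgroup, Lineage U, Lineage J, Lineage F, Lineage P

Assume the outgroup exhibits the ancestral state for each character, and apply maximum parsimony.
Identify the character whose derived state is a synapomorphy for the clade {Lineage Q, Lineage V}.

Trait 4

Character polarity is set by the outgroup: the derived state is whichever differs from the outgroup's state, so for Trait 1 the derived state is '0', and for the remaining characters it is '1'.
Trait 1 (derived state '0') is shared by Lineage Q, Lineage U, and Lineage V — a synapomorphy uniting that clade.
Trait 2: derived state '1' in Lineage F and Lineage P only — synapomorphy for {Lineage F, Lineage P}.
Trait 3: derived state '1' in Lineage F, Lineage P, Lineage Q, Lineage U, and Lineage V only — synapomorphy for {Lineage F, Lineage P, Lineage Q, Lineage U, Lineage V}.
Only Lineage Q and Lineage V show the derived state '1' for Trait 4, supporting them as a clade.
Most parsimonious ingroup topology: (((Lineage U,(Lineage V,Lineage Q)),(Lineage F,Lineage P)),Lineage J).
The clade {Lineage Q, Lineage V} is supported by Trait 4: its derived state '1' occurs in exactly those taxa and in no other taxon (including the outgroup).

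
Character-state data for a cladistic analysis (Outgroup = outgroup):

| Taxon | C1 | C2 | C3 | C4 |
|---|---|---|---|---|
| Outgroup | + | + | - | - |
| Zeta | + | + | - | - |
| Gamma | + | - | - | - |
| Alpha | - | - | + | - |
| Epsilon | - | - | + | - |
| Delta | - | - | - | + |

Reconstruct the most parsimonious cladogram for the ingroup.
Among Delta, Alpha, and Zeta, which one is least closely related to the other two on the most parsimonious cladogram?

Zeta

Character polarity is set by the outgroup: the derived state is whichever differs from the outgroup's state, so for C1, C2 the derived state is '-', and for the remaining characters it is '+'.
Only Alpha, Delta, and Epsilon show the derived state '-' for C1, supporting them as a clade.
Only Alpha, Delta, Epsilon, and Gamma show the derived state '-' for C2, supporting them as a clade.
C3: derived state '+' in Alpha and Epsilon only — synapomorphy for {Alpha, Epsilon}.
C4 (derived state '+') is unique to Delta (autapomorphy; uninformative for grouping).
Most parsimonious ingroup topology: (Zeta,(Gamma,((Alpha,Epsilon),Delta))).
Alpha and Delta share a more recent common ancestor with each other than either does with Zeta, so Zeta is the least closely related of the three.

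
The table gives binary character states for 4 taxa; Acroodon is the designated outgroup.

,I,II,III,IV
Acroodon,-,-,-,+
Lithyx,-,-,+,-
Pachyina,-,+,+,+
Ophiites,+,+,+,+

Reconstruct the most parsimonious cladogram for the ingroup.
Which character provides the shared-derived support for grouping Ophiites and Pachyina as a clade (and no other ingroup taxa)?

II

Character polarity is set by the outgroup: the derived state is whichever differs from the outgroup's state, so for IV the derived state is '-', and for the remaining characters it is '+'.
I: derived state '+' in Ophiites only — an autapomorphy, so it tells us nothing about relationships among taxa.
II: derived state '+' in Ophiites and Pachyina only — synapomorphy for {Ophiites, Pachyina}.
III (derived state '+') is shared by all ingroup taxa — unites the whole ingroup.
IV (derived state '-') is unique to Lithyx (autapomorphy; uninformative for grouping).
Most parsimonious ingroup topology: (Lithyx,(Pachyina,Ophiites)).
The clade {Ophiites, Pachyina} is supported by II: its derived state '+' occurs in exactly those taxa and in no other taxon (including the outgroup).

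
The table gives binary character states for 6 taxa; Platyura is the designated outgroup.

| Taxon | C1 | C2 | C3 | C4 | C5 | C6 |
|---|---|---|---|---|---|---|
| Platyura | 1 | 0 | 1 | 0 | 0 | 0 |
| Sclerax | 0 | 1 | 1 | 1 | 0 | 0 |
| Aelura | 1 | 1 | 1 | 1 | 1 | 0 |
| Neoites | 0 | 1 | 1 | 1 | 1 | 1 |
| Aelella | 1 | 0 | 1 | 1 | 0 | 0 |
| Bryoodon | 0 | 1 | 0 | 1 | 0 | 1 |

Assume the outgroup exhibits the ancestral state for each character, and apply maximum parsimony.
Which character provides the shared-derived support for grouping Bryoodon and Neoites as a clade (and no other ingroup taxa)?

C6

Character polarity is set by the outgroup: the derived state is whichever differs from the outgroup's state, so for C1, C3 the derived state is '0', and for the remaining characters it is '1'.
C1: derived state '0' in Bryoodon, Neoites, and Sclerax only — synapomorphy for {Bryoodon, Neoites, Sclerax}.
Only Aelura, Bryoodon, Neoites, and Sclerax show the derived state '1' for C2, supporting them as a clade.
C3: derived state '0' in Bryoodon only — an autapomorphy, so it tells us nothing about relationships among taxa.
C4 (derived state '1') is shared by all ingroup taxa — unites the whole ingroup.
C5 (state '1') occurs in Aelura and Neoites but conflicts with the nesting implied by the other characters — most parsimoniously interpreted as homoplasy.
C6: derived state '1' in Bryoodon and Neoites only — synapomorphy for {Bryoodon, Neoites}.
Most parsimonious ingroup topology: (((Sclerax,(Neoites,Bryoodon)),Aelura),Aelella).
The clade {Bryoodon, Neoites} is supported by C6: its derived state '1' occurs in exactly those taxa and in no other taxon (including the outgroup).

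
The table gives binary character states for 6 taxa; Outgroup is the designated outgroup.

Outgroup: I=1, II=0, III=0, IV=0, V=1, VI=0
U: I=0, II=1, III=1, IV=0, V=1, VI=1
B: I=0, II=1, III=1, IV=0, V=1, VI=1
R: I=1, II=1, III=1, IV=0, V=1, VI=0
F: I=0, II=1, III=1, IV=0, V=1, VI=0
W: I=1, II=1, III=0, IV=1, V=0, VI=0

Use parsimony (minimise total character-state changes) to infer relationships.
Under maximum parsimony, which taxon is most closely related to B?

U

Character polarity is set by the outgroup: the derived state is whichever differs from the outgroup's state, so for I, V the derived state is '0', and for the remaining characters it is '1'.
I: derived state '0' in B, F, and U only — synapomorphy for {B, F, U}.
II (derived state '1') is shared by all ingroup taxa — unites the whole ingroup.
III: derived state '1' in B, F, R, and U only — synapomorphy for {B, F, R, U}.
IV (derived state '1') is unique to W (autapomorphy; uninformative for grouping).
V (derived state '0') is unique to W (autapomorphy; uninformative for grouping).
VI: derived state '1' in B and U only — synapomorphy for {B, U}.
Most parsimonious ingroup topology: ((((U,B),F),R),W).
B and U form a cherry on this tree, so they are sister taxa.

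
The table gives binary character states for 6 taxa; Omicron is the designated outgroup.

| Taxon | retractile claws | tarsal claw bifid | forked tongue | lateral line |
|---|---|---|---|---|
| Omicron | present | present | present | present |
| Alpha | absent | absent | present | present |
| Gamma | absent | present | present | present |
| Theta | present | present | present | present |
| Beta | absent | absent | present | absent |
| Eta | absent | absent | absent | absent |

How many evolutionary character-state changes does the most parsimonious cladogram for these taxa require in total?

4

The outgroup has state 'present' for every character, so 'absent' is the derived state throughout.
retractile claws: derived state 'absent' in Alpha, Beta, Eta, and Gamma only — synapomorphy for {Alpha, Beta, Eta, Gamma}.
tarsal claw bifid (derived state 'absent') is shared by Alpha, Beta, and Eta — a synapomorphy uniting that clade.
forked tongue (derived state 'absent') is unique to Eta (autapomorphy; uninformative for grouping).
lateral line: derived state 'absent' in Beta and Eta only — synapomorphy for {Beta, Eta}.
Most parsimonious ingroup topology: (((Alpha,(Beta,Eta)),Gamma),Theta).
Changes per character on this tree: retractile claws: 1; tarsal claw bifid: 1; forked tongue: 1; lateral line: 1.
Total = 4.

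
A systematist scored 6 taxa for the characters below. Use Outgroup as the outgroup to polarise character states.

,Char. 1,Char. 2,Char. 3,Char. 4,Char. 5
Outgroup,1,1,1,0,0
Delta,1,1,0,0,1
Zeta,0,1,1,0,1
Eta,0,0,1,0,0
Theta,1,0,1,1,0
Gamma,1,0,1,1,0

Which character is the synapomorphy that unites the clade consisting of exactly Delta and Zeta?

Character polarity is set by the outgroup: the derived state is whichever differs from the outgroup's state, so for Char. 1, Char. 2, Char. 3 the derived state is '0', and for the remaining characters it is '1'.
Char. 1 groups Eta and Zeta, which is incompatible with the clades supported by the remaining characters; treating it as convergent (homoplasy) costs fewer steps than any alternative tree.
Char. 2 (derived state '0') is shared by Eta, Gamma, and Theta — a synapomorphy uniting that clade.
Char. 3 (derived state '0') is unique to Delta (autapomorphy; uninformative for grouping).
Only Gamma and Theta show the derived state '1' for Char. 4, supporting them as a clade.
Only Delta and Zeta show the derived state '1' for Char. 5, supporting them as a clade.
Most parsimonious ingroup topology: ((Delta,Zeta),(Eta,(Theta,Gamma))).
The clade {Delta, Zeta} is supported by Char. 5: its derived state '1' occurs in exactly those taxa and in no other taxon (including the outgroup).

Char. 5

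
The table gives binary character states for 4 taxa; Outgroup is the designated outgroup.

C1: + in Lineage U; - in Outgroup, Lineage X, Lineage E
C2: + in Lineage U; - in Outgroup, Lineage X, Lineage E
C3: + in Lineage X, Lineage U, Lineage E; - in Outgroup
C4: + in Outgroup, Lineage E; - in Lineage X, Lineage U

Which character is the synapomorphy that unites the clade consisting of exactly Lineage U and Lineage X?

Character polarity is set by the outgroup: the derived state is whichever differs from the outgroup's state, so for C4 the derived state is '-', and for the remaining characters it is '+'.
C1 (derived state '+') is unique to Lineage U (autapomorphy; uninformative for grouping).
C2: derived state '+' in Lineage U only — an autapomorphy, so it tells us nothing about relationships among taxa.
C3 (derived state '+') is shared by all ingroup taxa — unites the whole ingroup.
C4 (derived state '-') is shared by Lineage U and Lineage X — a synapomorphy uniting that clade.
Most parsimonious ingroup topology: ((Lineage U,Lineage X),Lineage E).
The clade {Lineage U, Lineage X} is supported by C4: its derived state '-' occurs in exactly those taxa and in no other taxon (including the outgroup).

C4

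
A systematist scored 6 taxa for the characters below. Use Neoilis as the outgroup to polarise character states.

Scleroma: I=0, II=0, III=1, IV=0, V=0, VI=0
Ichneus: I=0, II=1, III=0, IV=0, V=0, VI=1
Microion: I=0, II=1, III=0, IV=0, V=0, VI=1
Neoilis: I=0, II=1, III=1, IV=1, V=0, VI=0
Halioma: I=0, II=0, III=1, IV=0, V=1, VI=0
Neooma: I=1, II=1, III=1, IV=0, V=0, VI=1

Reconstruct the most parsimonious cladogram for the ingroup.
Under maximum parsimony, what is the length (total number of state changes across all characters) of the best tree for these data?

6

Character polarity is set by the outgroup: the derived state is whichever differs from the outgroup's state, so for II, III, IV the derived state is '0', and for the remaining characters it is '1'.
I: derived state '1' in Neooma only — an autapomorphy, so it tells us nothing about relationships among taxa.
Only Halioma and Scleroma show the derived state '0' for II, supporting them as a clade.
Only Ichneus and Microion show the derived state '0' for III, supporting them as a clade.
IV (derived state '0') is shared by all ingroup taxa — unites the whole ingroup.
V: derived state '1' in Halioma only — an autapomorphy, so it tells us nothing about relationships among taxa.
VI (derived state '1') is shared by Ichneus, Microion, and Neooma — a synapomorphy uniting that clade.
Most parsimonious ingroup topology: ((Neooma,(Ichneus,Microion)),(Scleroma,Halioma)).
Changes per character on this tree: I: 1; II: 1; III: 1; IV: 1; V: 1; VI: 1.
Total = 6.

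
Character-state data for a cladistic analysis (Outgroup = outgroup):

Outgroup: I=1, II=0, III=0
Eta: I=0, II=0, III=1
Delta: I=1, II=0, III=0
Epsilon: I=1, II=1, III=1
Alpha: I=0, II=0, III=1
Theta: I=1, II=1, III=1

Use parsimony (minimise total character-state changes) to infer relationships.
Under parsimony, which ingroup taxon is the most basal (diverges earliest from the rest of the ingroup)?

Delta

Character polarity is set by the outgroup: the derived state is whichever differs from the outgroup's state, so for I the derived state is '0', and for the remaining characters it is '1'.
I (derived state '0') is shared by Alpha and Eta — a synapomorphy uniting that clade.
Only Epsilon and Theta show the derived state '1' for II, supporting them as a clade.
III: derived state '1' in Alpha, Epsilon, Eta, and Theta only — synapomorphy for {Alpha, Epsilon, Eta, Theta}.
Most parsimonious ingroup topology: (((Eta,Alpha),(Epsilon,Theta)),Delta).
Delta is sister to the clade containing all other ingroup taxa, so it is the earliest-diverging (most basal) ingroup lineage.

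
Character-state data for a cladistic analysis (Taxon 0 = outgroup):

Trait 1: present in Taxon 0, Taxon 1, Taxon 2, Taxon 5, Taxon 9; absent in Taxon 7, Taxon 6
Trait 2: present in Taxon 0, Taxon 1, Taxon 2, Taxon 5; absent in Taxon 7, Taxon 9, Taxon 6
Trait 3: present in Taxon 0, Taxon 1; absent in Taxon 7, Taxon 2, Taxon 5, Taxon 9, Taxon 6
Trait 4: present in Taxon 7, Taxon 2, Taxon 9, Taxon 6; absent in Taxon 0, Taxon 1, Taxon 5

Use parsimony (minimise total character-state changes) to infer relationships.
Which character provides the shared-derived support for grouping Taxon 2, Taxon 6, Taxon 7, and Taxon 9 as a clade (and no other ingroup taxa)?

Character polarity is set by the outgroup: the derived state is whichever differs from the outgroup's state, so for Trait 1, Trait 2, Trait 3 the derived state is 'absent', and for the remaining characters it is 'present'.
Trait 1 (derived state 'absent') is shared by Taxon 6 and Taxon 7 — a synapomorphy uniting that clade.
Trait 2: derived state 'absent' in Taxon 6, Taxon 7, and Taxon 9 only — synapomorphy for {Taxon 6, Taxon 7, Taxon 9}.
Only Taxon 2, Taxon 5, Taxon 6, Taxon 7, and Taxon 9 show the derived state 'absent' for Trait 3, supporting them as a clade.
Trait 4 (derived state 'present') is shared by Taxon 2, Taxon 6, Taxon 7, and Taxon 9 — a synapomorphy uniting that clade.
Most parsimonious ingroup topology: (((((Taxon 7,Taxon 6),Taxon 9),Taxon 2),Taxon 5),Taxon 1).
The clade {Taxon 2, Taxon 6, Taxon 7, Taxon 9} is supported by Trait 4: its derived state 'present' occurs in exactly those taxa and in no other taxon (including the outgroup).

Trait 4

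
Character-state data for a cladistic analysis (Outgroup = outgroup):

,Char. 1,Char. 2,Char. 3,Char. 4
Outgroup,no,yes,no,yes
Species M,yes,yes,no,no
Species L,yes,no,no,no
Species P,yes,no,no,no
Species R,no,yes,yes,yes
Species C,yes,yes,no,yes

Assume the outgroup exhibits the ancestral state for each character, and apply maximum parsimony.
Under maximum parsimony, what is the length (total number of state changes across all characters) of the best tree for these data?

Character polarity is set by the outgroup: the derived state is whichever differs from the outgroup's state, so for Char. 2, Char. 4 the derived state is 'no', and for the remaining characters it is 'yes'.
Only Species C, Species L, Species M, and Species P show the derived state 'yes' for Char. 1, supporting them as a clade.
Only Species L and Species P show the derived state 'no' for Char. 2, supporting them as a clade.
Char. 3: derived state 'yes' in Species R only — an autapomorphy, so it tells us nothing about relationships among taxa.
Only Species L, Species M, and Species P show the derived state 'no' for Char. 4, supporting them as a clade.
Most parsimonious ingroup topology: (((Species M,(Species L,Species P)),Species C),Species R).
Changes per character on this tree: Char. 1: 1; Char. 2: 1; Char. 3: 1; Char. 4: 1.
Total = 4.

4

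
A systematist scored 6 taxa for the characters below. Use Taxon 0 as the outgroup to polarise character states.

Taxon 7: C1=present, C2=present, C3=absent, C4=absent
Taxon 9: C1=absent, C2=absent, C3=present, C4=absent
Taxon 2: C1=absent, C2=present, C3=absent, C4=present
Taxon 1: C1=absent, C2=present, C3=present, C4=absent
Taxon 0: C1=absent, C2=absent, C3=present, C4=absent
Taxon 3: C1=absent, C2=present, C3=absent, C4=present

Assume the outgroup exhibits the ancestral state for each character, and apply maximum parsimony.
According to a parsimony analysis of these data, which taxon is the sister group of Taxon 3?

Character polarity is set by the outgroup: the derived state is whichever differs from the outgroup's state, so for C3 the derived state is 'absent', and for the remaining characters it is 'present'.
C1 (derived state 'present') is unique to Taxon 7 (autapomorphy; uninformative for grouping).
C2 (derived state 'present') is shared by Taxon 1, Taxon 2, Taxon 3, and Taxon 7 — a synapomorphy uniting that clade.
Only Taxon 2, Taxon 3, and Taxon 7 show the derived state 'absent' for C3, supporting them as a clade.
C4: derived state 'present' in Taxon 2 and Taxon 3 only — synapomorphy for {Taxon 2, Taxon 3}.
Most parsimonious ingroup topology: (Taxon 9,(((Taxon 2,Taxon 3),Taxon 7),Taxon 1)).
Taxon 3 and Taxon 2 form a cherry on this tree, so they are sister taxa.

Taxon 2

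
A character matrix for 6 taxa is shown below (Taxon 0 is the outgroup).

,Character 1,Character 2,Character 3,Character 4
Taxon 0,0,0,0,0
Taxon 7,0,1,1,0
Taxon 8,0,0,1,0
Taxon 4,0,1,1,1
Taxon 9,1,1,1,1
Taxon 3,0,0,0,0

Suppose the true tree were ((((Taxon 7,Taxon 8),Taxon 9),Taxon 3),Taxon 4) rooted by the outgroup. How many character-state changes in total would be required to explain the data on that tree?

8

Map each character onto ((((Taxon 7,Taxon 8),Taxon 9),Taxon 3),Taxon 4) (rooted by Taxon 0) and count the minimum state changes it requires (Fitch parsimony):
Character 1: 1; Character 2: 3; Character 3: 2; Character 4: 2.
Total tree length = 8.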